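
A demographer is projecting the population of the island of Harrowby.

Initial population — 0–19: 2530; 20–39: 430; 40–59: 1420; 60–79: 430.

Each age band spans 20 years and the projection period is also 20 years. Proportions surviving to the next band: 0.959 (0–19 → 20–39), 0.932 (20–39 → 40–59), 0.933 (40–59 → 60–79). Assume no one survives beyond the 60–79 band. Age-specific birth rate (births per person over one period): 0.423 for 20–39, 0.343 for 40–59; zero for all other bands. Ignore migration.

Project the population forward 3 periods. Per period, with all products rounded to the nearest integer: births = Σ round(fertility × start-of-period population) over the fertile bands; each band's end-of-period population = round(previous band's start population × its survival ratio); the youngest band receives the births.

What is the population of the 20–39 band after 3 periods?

— Period 1 —
Births: 430 × 0.423 = 182 ; 1420 × 0.343 = 487 → total 669
20–39: 2530 × 0.959 = 2426
40–59: 430 × 0.932 = 401
60–79: 1420 × 0.933 = 1325
Giving 669 / 2426 / 401 / 1325.
— Period 2 —
Births: 2426 × 0.423 = 1026 ; 401 × 0.343 = 138 → total 1164
20–39: 669 × 0.959 = 642
40–59: 2426 × 0.932 = 2261
60–79: 401 × 0.933 = 374
Giving 1164 / 642 / 2261 / 374.
— Period 3 —
Births: 642 × 0.423 = 272 ; 2261 × 0.343 = 776 → total 1048
20–39: 1164 × 0.959 = 1116
40–59: 642 × 0.932 = 598
60–79: 2261 × 0.933 = 2110
Giving 1048 / 1116 / 598 / 2110.

1116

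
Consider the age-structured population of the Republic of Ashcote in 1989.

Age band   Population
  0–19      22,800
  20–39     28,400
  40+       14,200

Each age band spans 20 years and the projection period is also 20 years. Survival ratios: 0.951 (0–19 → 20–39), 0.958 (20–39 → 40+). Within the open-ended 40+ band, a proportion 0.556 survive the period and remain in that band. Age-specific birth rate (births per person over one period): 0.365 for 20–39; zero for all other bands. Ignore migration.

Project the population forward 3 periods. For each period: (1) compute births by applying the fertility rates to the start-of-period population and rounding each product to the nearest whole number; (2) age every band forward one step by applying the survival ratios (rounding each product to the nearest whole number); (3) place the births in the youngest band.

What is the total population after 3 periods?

Period 1:
Births: 28400 × 0.365 = 10366
20–39: 22800 × 0.951 = 21683
40+: 28400 × 0.958 + 14200 × 0.556 = 27207 + 7895 = 35102
Population now: 0–19=10366, 20–39=21683, 40+=35102
Period 2:
Births: 21683 × 0.365 = 7914
20–39: 10366 × 0.951 = 9858
40+: 21683 × 0.958 + 35102 × 0.556 = 20772 + 19517 = 40289
Population now: 0–19=7914, 20–39=9858, 40+=40289
Period 3:
Births: 9858 × 0.365 = 3598
20–39: 7914 × 0.951 = 7526
40+: 9858 × 0.958 + 40289 × 0.556 = 9444 + 22401 = 31845
Population now: 0–19=3598, 20–39=7526, 40+=31845
Total after period 3: 3598 + 7526 + 31845 = 42969

42969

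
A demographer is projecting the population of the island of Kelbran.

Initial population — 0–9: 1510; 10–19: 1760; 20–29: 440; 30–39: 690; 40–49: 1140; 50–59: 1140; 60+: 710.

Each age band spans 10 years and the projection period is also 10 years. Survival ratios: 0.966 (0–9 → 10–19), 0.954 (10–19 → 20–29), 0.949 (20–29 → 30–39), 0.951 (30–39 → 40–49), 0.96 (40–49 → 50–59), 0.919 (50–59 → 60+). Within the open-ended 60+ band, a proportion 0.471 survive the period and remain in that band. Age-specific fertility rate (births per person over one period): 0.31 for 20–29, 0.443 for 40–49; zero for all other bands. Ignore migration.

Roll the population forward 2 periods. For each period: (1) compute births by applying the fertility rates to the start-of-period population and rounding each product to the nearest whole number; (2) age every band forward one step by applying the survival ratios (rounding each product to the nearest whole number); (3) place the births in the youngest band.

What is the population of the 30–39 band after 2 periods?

Period 1.
Births: 440 × 0.31 = 136, 1140 × 0.443 = 505 — total 641
10–19: 1510 × 0.966 = 1459
20–29: 1760 × 0.954 = 1679
30–39: 440 × 0.949 = 418
40–49: 690 × 0.951 = 656
50–59: 1140 × 0.96 = 1094
60+: 1140 × 0.919 + 710 × 0.471 = 1048 + 334 = 1382
End of period: [641, 1459, 1679, 418, 656, 1094, 1382]
Period 2.
Births: 1679 × 0.31 = 520, 656 × 0.443 = 291 — total 811
10–19: 641 × 0.966 = 619
20–29: 1459 × 0.954 = 1392
30–39: 1679 × 0.949 = 1593
40–49: 418 × 0.951 = 398
50–59: 656 × 0.96 = 630
60+: 1094 × 0.919 + 1382 × 0.471 = 1005 + 651 = 1656
End of period: [811, 619, 1392, 1593, 398, 630, 1656]

1593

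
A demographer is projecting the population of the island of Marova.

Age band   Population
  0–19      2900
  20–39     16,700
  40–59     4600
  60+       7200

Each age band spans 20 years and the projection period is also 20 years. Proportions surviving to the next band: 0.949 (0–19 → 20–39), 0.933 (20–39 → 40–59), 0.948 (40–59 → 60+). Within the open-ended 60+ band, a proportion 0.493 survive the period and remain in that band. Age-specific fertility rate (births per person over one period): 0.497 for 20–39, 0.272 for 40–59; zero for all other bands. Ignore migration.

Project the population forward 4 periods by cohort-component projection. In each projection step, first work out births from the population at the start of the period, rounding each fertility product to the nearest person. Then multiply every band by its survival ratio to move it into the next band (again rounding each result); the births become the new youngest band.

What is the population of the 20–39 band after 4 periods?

Call the groups 1 to 4, youngest first.
Period 1.
Births: 16700 * 0.497 = 8300, 4600 * 0.272 = 1251 ⇒ total 9551
Group 2: 2900 * 0.949 = 2752
Group 3: 16700 * 0.933 = 15581
Group 4: 4600 * 0.948 + 7200 * 0.493 = 4361 + 3550 = 7911
Population now: 0–19=9551, 20–39=2752, 40–59=15581, 60+=7911
Period 2.
Births: 2752 * 0.497 = 1368, 15581 * 0.272 = 4238 ⇒ total 5606
Group 2: 9551 * 0.949 = 9064
Group 3: 2752 * 0.933 = 2568
Group 4: 15581 * 0.948 + 7911 * 0.493 = 14771 + 3900 = 18671
Population now: 0–19=5606, 20–39=9064, 40–59=2568, 60+=18671
Period 3.
Births: 9064 * 0.497 = 4505, 2568 * 0.272 = 698 ⇒ total 5203
Group 2: 5606 * 0.949 = 5320
Group 3: 9064 * 0.933 = 8457
Group 4: 2568 * 0.948 + 18671 * 0.493 = 2434 + 9205 = 11639
Population now: 0–19=5203, 20–39=5320, 40–59=8457, 60+=11639
Period 4.
Births: 5320 * 0.497 = 2644, 8457 * 0.272 = 2300 ⇒ total 4944
Group 2: 5203 * 0.949 = 4938
Group 3: 5320 * 0.933 = 4964
Group 4: 8457 * 0.948 + 11639 * 0.493 = 8017 + 5738 = 13755
Population now: 0–19=4944, 20–39=4938, 40–59=4964, 60+=13755

4938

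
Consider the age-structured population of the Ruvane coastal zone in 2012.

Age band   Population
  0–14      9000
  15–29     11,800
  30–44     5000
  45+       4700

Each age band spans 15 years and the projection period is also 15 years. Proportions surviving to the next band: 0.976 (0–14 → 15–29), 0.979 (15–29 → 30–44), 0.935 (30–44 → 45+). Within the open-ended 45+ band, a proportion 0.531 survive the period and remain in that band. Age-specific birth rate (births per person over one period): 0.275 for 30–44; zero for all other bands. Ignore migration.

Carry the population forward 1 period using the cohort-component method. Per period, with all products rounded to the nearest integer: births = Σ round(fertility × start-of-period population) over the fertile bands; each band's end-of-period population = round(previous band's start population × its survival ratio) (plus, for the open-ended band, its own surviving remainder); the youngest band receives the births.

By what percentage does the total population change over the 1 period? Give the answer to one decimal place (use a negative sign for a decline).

Call the bands 1 to 4, youngest first.
After projecting period 1:
Births: 5000 * 0.275 = 1375
Band 2: 9000 * 0.976 = 8784
Band 3: 11800 * 0.979 = 11552
Band 4: 5000 * 0.935 + 4700 * 0.531 = 4675 + 2496 = 7171
Population now: 0–14=1375, 15–29=8784, 30–44=11552, 45+=7171
Total: 30500 → 28882; change = -1618; percentage change = -5.3%

-5.3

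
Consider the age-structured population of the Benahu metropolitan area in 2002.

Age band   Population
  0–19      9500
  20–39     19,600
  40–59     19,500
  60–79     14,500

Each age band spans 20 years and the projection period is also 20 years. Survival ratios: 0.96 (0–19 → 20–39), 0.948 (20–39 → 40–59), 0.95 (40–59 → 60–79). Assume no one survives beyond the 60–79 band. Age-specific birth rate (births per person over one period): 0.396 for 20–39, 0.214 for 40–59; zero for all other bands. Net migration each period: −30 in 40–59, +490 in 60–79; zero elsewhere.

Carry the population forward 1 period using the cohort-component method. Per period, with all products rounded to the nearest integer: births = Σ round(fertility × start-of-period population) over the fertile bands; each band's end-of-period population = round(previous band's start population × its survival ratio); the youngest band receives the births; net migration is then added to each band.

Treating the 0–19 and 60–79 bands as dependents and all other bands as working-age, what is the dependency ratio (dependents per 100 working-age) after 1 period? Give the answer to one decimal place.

111.8

After projecting period 1:
Births: 19600 * 0.396 = 7762 ; 19500 * 0.214 = 4173 → 11935
20–39: 9500 * 0.96 = 9120
40–59: 19600 * 0.948 = 18581
60–79: 19500 * 0.95 = 18525
Net migration: 40–59 − 30 → 18551; 60–79 + 490 → 19015
→ [11935, 9120, 18551, 19015]
Dependents (band 0–19 + band 60–79) = 11935 + 19015 = 30950; working-age = 27671; ratio = 30950/27671 × 100 = 111.8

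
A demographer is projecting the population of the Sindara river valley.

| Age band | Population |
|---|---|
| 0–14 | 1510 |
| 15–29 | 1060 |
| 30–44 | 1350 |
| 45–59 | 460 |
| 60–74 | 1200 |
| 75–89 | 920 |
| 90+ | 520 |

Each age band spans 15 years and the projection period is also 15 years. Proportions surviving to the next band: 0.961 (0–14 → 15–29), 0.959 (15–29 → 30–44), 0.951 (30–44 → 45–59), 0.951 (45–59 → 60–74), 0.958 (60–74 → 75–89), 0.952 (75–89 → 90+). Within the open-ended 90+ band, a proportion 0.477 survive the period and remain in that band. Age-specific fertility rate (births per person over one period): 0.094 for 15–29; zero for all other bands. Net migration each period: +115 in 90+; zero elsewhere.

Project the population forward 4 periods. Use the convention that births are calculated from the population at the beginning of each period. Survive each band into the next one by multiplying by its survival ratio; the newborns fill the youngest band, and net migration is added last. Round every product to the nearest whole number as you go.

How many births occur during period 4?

— Period 1 —
Births: 1060 × 0.094 = 100
15–29: 1510 × 0.961 = 1451
30–44: 1060 × 0.959 = 1017
45–59: 1350 × 0.951 = 1284
60–74: 460 × 0.951 = 437
75–89: 1200 × 0.958 = 1150
90+: 920 × 0.952 + 520 × 0.477 = 876 + 248 = 1124
Net migration: 90+ + 115 → 1239
→ [100, 1451, 1017, 1284, 437, 1150, 1239]
— Period 2 —
Births: 1451 × 0.094 = 136
15–29: 100 × 0.961 = 96
30–44: 1451 × 0.959 = 1392
45–59: 1017 × 0.951 = 967
60–74: 1284 × 0.951 = 1221
75–89: 437 × 0.958 = 419
90+: 1150 × 0.952 + 1239 × 0.477 = 1095 + 591 = 1686
Net migration: 90+ + 115 → 1801
→ [136, 96, 1392, 967, 1221, 419, 1801]
— Period 3 —
Births: 96 × 0.094 = 9
15–29: 136 × 0.961 = 131
30–44: 96 × 0.959 = 92
45–59: 1392 × 0.951 = 1324
60–74: 967 × 0.951 = 920
75–89: 1221 × 0.958 = 1170
90+: 419 × 0.952 + 1801 × 0.477 = 399 + 859 = 1258
Net migration: 90+ + 115 → 1373
→ [9, 131, 92, 1324, 920, 1170, 1373]
— Period 4 —
Births: 131 × 0.094 = 12
15–29: 9 × 0.961 = 9
30–44: 131 × 0.959 = 126
45–59: 92 × 0.951 = 87
60–74: 1324 × 0.951 = 1259
75–89: 920 × 0.958 = 881
90+: 1170 × 0.952 + 1373 × 0.477 = 1114 + 655 = 1769
Net migration: 90+ + 115 → 1884
→ [12, 9, 126, 87, 1259, 881, 1884]

12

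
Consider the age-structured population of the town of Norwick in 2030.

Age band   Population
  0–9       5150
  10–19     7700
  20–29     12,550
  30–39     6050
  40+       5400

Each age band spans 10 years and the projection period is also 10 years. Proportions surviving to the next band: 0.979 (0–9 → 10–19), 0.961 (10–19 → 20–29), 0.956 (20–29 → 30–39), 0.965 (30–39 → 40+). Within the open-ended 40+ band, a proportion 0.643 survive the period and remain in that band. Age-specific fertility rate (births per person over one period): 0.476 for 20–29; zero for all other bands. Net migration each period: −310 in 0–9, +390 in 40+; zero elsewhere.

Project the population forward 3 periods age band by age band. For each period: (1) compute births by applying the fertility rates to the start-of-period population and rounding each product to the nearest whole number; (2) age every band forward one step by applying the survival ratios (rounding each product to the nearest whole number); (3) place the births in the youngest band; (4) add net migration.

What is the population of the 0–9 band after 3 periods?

After projecting period 1:
Births: 12550 × 0.476 = 5974
10–19: 5150 × 0.979 = 5042
20–29: 7700 × 0.961 = 7400
30–39: 12550 × 0.956 = 11998
40+: 6050 × 0.965 + 5400 × 0.643 = 5838 + 3472 = 9310
Net migration: 0–9 − 310 → 5664; 40+ + 390 → 9700
End of period: [5664, 5042, 7400, 11998, 9700]
After projecting period 2:
Births: 7400 × 0.476 = 3522
10–19: 5664 × 0.979 = 5545
20–29: 5042 × 0.961 = 4845
30–39: 7400 × 0.956 = 7074
40+: 11998 × 0.965 + 9700 × 0.643 = 11578 + 6237 = 17815
Net migration: 0–9 − 310 → 3212; 40+ + 390 → 18205
End of period: [3212, 5545, 4845, 7074, 18205]
After projecting period 3:
Births: 4845 × 0.476 = 2306
10–19: 3212 × 0.979 = 3145
20–29: 5545 × 0.961 = 5329
30–39: 4845 × 0.956 = 4632
40+: 7074 × 0.965 + 18205 × 0.643 = 6826 + 11706 = 18532
Net migration: 0–9 − 310 → 1996; 40+ + 390 → 18922
End of period: [1996, 3145, 5329, 4632, 18922]

1996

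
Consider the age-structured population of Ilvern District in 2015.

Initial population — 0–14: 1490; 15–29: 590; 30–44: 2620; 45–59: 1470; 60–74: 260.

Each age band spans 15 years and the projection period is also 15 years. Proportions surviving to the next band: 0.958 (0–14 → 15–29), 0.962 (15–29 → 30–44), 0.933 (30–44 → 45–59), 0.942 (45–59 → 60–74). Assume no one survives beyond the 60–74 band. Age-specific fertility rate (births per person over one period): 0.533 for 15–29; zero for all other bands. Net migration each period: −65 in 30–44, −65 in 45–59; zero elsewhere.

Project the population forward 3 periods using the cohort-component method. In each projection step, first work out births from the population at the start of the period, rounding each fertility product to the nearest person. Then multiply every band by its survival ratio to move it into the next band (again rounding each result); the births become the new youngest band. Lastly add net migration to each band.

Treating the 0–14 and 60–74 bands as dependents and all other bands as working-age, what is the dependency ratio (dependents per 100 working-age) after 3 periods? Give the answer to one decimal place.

25.7

Call the bands 1 to 5, youngest first.
Period 1:
Births: 590 × 0.533 = 314
Band 2: 1490 × 0.958 = 1427
Band 3: 590 × 0.962 = 568
Band 4: 2620 × 0.933 = 2444
Band 5: 1470 × 0.942 = 1385
Net migration: Band 3 − 65 → 503; Band 4 − 65 → 2379
Population now: 0–14=314, 15–29=1427, 30–44=503, 45–59=2379, 60–74=1385
Period 2:
Births: 1427 × 0.533 = 761
Band 2: 314 × 0.958 = 301
Band 3: 1427 × 0.962 = 1373
Band 4: 503 × 0.933 = 469
Band 5: 2379 × 0.942 = 2241
Net migration: Band 3 − 65 → 1308; Band 4 − 65 → 404
Population now: 0–14=761, 15–29=301, 30–44=1308, 45–59=404, 60–74=2241
Period 3:
Births: 301 × 0.533 = 160
Band 2: 761 × 0.958 = 729
Band 3: 301 × 0.962 = 290
Band 4: 1308 × 0.933 = 1220
Band 5: 404 × 0.942 = 381
Net migration: Band 3 − 65 → 225; Band 4 − 65 → 1155
Population now: 0–14=160, 15–29=729, 30–44=225, 45–59=1155, 60–74=381
Dependents (band 0–14 + band 60–74) = 160 + 381 = 541; working-age = 2109; ratio = 541/2109 × 100 = 25.7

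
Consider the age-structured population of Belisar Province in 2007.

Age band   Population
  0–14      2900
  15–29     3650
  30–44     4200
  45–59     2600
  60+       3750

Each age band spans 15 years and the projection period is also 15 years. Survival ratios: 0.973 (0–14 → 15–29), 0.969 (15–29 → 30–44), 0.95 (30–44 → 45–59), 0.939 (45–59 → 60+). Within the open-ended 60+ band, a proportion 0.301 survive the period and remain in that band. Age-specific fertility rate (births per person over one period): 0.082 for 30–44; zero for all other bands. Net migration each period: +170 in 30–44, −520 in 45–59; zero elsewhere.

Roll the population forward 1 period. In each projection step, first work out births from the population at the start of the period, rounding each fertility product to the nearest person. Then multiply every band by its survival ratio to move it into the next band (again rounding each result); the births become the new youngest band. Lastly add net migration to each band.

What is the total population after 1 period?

13913

Numbering the bands 1..5 from youngest to oldest:
Period 1:
Births: 4200 × 0.082 = 344
Band 2: 2900 × 0.973 = 2822
Band 3: 3650 × 0.969 = 3537
Band 4: 4200 × 0.95 = 3990
Band 5: 2600 × 0.939 + 3750 × 0.301 = 2441 + 1129 = 3570
Net migration: Band 3 + 170 → 3707; Band 4 − 520 → 3470
Population now: 0–14=344, 15–29=2822, 30–44=3707, 45–59=3470, 60+=3570
Total after period 1: 344 + 2822 + 3707 + 3470 + 3570 = 13913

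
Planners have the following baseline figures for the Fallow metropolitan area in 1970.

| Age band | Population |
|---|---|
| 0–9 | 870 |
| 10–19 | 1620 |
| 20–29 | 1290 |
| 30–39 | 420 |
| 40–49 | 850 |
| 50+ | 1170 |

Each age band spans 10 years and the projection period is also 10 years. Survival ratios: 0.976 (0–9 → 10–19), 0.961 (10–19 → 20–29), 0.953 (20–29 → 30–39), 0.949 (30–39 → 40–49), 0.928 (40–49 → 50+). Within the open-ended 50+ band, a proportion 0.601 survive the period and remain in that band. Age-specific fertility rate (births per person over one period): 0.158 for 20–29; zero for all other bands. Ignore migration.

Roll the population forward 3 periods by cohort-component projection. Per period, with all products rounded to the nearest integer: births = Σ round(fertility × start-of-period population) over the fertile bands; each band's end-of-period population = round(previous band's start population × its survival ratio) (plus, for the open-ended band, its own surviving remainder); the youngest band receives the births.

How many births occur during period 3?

Numbering the bands 1..6 from youngest to oldest:
After projecting period 1:
Births: 1290 × 0.158 = 204
Band 2: 870 × 0.976 = 849
Band 3: 1620 × 0.961 = 1557
Band 4: 1290 × 0.953 = 1229
Band 5: 420 × 0.949 = 399
Band 6: 850 × 0.928 + 1170 × 0.601 = 789 + 703 = 1492
Giving 204 / 849 / 1557 / 1229 / 399 / 1492.
After projecting period 2:
Births: 1557 × 0.158 = 246
Band 2: 204 × 0.976 = 199
Band 3: 849 × 0.961 = 816
Band 4: 1557 × 0.953 = 1484
Band 5: 1229 × 0.949 = 1166
Band 6: 399 × 0.928 + 1492 × 0.601 = 370 + 897 = 1267
Giving 246 / 199 / 816 / 1484 / 1166 / 1267.
After projecting period 3:
Births: 816 × 0.158 = 129
Band 2: 246 × 0.976 = 240
Band 3: 199 × 0.961 = 191
Band 4: 816 × 0.953 = 778
Band 5: 1484 × 0.949 = 1408
Band 6: 1166 × 0.928 + 1267 × 0.601 = 1082 + 761 = 1843
Giving 129 / 240 / 191 / 778 / 1408 / 1843.

129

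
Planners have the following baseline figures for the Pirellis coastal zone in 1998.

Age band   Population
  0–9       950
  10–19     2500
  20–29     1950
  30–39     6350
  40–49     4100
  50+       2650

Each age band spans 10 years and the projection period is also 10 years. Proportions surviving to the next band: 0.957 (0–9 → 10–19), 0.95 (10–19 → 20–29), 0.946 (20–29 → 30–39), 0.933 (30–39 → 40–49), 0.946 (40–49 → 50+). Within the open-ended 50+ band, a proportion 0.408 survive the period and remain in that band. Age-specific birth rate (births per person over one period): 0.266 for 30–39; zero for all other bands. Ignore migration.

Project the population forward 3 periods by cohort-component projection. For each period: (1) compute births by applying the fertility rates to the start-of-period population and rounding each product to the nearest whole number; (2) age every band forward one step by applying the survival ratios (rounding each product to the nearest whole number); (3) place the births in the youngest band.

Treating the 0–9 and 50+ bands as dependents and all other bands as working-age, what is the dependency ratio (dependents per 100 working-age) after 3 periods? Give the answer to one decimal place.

Period 1:
Births: 6350 × 0.266 = 1689
10–19: 950 × 0.957 = 909
20–29: 2500 × 0.95 = 2375
30–39: 1950 × 0.946 = 1845
40–49: 6350 × 0.933 = 5925
50+: 4100 × 0.946 + 2650 × 0.408 = 3879 + 1081 = 4960
End of period: [1689, 909, 2375, 1845, 5925, 4960]
Period 2:
Births: 1845 × 0.266 = 491
10–19: 1689 × 0.957 = 1616
20–29: 909 × 0.95 = 864
30–39: 2375 × 0.946 = 2247
40–49: 1845 × 0.933 = 1721
50+: 5925 × 0.946 + 4960 × 0.408 = 5605 + 2024 = 7629
End of period: [491, 1616, 864, 2247, 1721, 7629]
Period 3:
Births: 2247 × 0.266 = 598
10–19: 491 × 0.957 = 470
20–29: 1616 × 0.95 = 1535
30–39: 864 × 0.946 = 817
40–49: 2247 × 0.933 = 2096
50+: 1721 × 0.946 + 7629 × 0.408 = 1628 + 3113 = 4741
End of period: [598, 470, 1535, 817, 2096, 4741]
Dependents (band 0–9 + band 50+) = 598 + 4741 = 5339; working-age = 4918; ratio = 5339/4918 × 100 = 108.6

108.6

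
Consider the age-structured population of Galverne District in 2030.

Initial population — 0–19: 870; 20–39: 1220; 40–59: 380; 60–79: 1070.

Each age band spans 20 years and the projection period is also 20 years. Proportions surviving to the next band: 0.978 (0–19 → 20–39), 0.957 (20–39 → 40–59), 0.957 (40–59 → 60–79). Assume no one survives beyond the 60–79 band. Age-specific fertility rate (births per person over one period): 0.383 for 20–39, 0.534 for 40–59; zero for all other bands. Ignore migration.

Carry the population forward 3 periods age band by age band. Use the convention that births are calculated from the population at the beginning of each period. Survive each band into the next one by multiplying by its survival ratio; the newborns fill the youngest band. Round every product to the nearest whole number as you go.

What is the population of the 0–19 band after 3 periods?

686

Numbering the groups 1..4 from youngest to oldest:
[period 1]
Births: 1220 * 0.383 = 467 ; 380 * 0.534 = 203 → 670
Group 2: 870 * 0.978 = 851
Group 3: 1220 * 0.957 = 1168
Group 4: 380 * 0.957 = 364
→ [670, 851, 1168, 364]
[period 2]
Births: 851 * 0.383 = 326 ; 1168 * 0.534 = 624 → 950
Group 2: 670 * 0.978 = 655
Group 3: 851 * 0.957 = 814
Group 4: 1168 * 0.957 = 1118
→ [950, 655, 814, 1118]
[period 3]
Births: 655 * 0.383 = 251 ; 814 * 0.534 = 435 → 686
Group 2: 950 * 0.978 = 929
Group 3: 655 * 0.957 = 627
Group 4: 814 * 0.957 = 779
→ [686, 929, 627, 779]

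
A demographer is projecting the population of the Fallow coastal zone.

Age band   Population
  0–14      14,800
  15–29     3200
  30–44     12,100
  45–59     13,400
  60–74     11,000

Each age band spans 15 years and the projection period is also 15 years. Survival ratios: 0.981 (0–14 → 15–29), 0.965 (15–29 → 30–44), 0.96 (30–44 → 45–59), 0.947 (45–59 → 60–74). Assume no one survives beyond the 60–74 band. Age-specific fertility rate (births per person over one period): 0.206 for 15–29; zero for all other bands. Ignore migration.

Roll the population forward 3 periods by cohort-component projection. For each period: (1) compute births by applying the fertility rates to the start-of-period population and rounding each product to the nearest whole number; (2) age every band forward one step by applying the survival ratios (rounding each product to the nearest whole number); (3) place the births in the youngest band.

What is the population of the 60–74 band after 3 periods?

Call the groups 1 to 5, youngest first.
Period 1:
Births: 3200 × 0.206 = 659
Group 2: 14800 × 0.981 = 14519
Group 3: 3200 × 0.965 = 3088
Group 4: 12100 × 0.96 = 11616
Group 5: 13400 × 0.947 = 12690
End of period: [659, 14519, 3088, 11616, 12690]
Period 2:
Births: 14519 × 0.206 = 2991
Group 2: 659 × 0.981 = 646
Group 3: 14519 × 0.965 = 14011
Group 4: 3088 × 0.96 = 2964
Group 5: 11616 × 0.947 = 11000
End of period: [2991, 646, 14011, 2964, 11000]
Period 3:
Births: 646 × 0.206 = 133
Group 2: 2991 × 0.981 = 2934
Group 3: 646 × 0.965 = 623
Group 4: 14011 × 0.96 = 13451
Group 5: 2964 × 0.947 = 2807
End of period: [133, 2934, 623, 13451, 2807]

2807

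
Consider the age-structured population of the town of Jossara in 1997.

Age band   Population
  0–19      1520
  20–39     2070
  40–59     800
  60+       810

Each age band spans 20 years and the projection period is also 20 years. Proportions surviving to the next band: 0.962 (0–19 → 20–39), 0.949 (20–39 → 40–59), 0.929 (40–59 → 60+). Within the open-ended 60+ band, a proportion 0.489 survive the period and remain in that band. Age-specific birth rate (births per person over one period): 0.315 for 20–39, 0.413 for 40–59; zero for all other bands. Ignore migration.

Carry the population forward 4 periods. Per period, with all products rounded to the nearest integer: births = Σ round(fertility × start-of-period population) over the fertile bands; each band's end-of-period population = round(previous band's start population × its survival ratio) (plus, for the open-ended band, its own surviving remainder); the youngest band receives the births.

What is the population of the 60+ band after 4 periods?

2033

[period 1]
Births: 2070 × 0.315 = 652, 800 × 0.413 = 330 → 982
20–39: 1520 × 0.962 = 1462
40–59: 2070 × 0.949 = 1964
60+: 800 × 0.929 + 810 × 0.489 = 743 + 396 = 1139
Population now: 0–19=982, 20–39=1462, 40–59=1964, 60+=1139
[period 2]
Births: 1462 × 0.315 = 461, 1964 × 0.413 = 811 → 1272
20–39: 982 × 0.962 = 945
40–59: 1462 × 0.949 = 1387
60+: 1964 × 0.929 + 1139 × 0.489 = 1825 + 557 = 2382
Population now: 0–19=1272, 20–39=945, 40–59=1387, 60+=2382
[period 3]
Births: 945 × 0.315 = 298, 1387 × 0.413 = 573 → 871
20–39: 1272 × 0.962 = 1224
40–59: 945 × 0.949 = 897
60+: 1387 × 0.929 + 2382 × 0.489 = 1289 + 1165 = 2454
Population now: 0–19=871, 20–39=1224, 40–59=897, 60+=2454
[period 4]
Births: 1224 × 0.315 = 386, 897 × 0.413 = 370 → 756
20–39: 871 × 0.962 = 838
40–59: 1224 × 0.949 = 1162
60+: 897 × 0.929 + 2454 × 0.489 = 833 + 1200 = 2033
Population now: 0–19=756, 20–39=838, 40–59=1162, 60+=2033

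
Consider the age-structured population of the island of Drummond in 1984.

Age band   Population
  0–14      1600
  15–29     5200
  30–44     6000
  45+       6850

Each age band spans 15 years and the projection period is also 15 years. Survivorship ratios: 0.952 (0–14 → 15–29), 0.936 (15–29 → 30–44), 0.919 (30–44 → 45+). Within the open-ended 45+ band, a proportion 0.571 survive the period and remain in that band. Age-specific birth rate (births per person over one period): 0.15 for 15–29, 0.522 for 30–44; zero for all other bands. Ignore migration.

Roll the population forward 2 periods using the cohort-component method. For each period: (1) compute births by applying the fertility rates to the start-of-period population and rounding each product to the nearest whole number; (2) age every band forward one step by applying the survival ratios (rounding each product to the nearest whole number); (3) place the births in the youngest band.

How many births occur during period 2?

Numbering the groups 1..4 from youngest to oldest:
After projecting period 1:
Births: 5200 × 0.15 = 780, 6000 × 0.522 = 3132 ⇒ total 3912
Group 2: 1600 × 0.952 = 1523
Group 3: 5200 × 0.936 = 4867
Group 4: 6000 × 0.919 + 6850 × 0.571 = 5514 + 3911 = 9425
End of period: [3912, 1523, 4867, 9425]
After projecting period 2:
Births: 1523 × 0.15 = 228, 4867 × 0.522 = 2541 ⇒ total 2769
Group 2: 3912 × 0.952 = 3724
Group 3: 1523 × 0.936 = 1426
Group 4: 4867 × 0.919 + 9425 × 0.571 = 4473 + 5382 = 9855
End of period: [2769, 3724, 1426, 9855]

2769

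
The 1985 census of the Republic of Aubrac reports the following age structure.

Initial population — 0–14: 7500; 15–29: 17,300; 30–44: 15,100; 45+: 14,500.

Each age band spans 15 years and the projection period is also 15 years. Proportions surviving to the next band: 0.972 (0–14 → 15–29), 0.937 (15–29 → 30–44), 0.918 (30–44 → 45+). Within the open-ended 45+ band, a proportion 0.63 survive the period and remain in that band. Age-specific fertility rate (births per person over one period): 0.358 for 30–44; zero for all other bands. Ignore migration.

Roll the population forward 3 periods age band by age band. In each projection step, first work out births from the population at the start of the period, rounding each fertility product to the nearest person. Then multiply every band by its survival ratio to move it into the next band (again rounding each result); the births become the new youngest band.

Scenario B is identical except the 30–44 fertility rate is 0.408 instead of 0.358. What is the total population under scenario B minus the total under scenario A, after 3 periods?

Let group 1 be 0–14 through group 4 = 45+.
Period 1:
Births: 15100 * 0.358 = 5406
Group 2: 7500 * 0.972 = 7290
Group 3: 17300 * 0.937 = 16210
Group 4: 15100 * 0.918 + 14500 * 0.63 = 13862 + 9135 = 22997
→ [5406, 7290, 16210, 22997]
Period 2:
Births: 16210 * 0.358 = 5803
Group 2: 5406 * 0.972 = 5255
Group 3: 7290 * 0.937 = 6831
Group 4: 16210 * 0.918 + 22997 * 0.63 = 14881 + 14488 = 29369
→ [5803, 5255, 6831, 29369]
Period 3:
Births: 6831 * 0.358 = 2445
Group 2: 5803 * 0.972 = 5641
Group 3: 5255 * 0.937 = 4924
Group 4: 6831 * 0.918 + 29369 * 0.63 = 6271 + 18502 = 24773
→ [2445, 5641, 4924, 24773]
Scenario A total after 3 periods: 37783
Scenario B projection —
Period 1:
Births: 15100 * 0.408 = 6161
Group 2: 7500 * 0.972 = 7290
Group 3: 17300 * 0.937 = 16210
Group 4: 15100 * 0.918 + 14500 * 0.63 = 13862 + 9135 = 22997
→ [6161, 7290, 16210, 22997]
Period 2:
Births: 16210 * 0.408 = 6614
Group 2: 6161 * 0.972 = 5988
Group 3: 7290 * 0.937 = 6831
Group 4: 16210 * 0.918 + 22997 * 0.63 = 14881 + 14488 = 29369
→ [6614, 5988, 6831, 29369]
Period 3:
Births: 6831 * 0.408 = 2787
Group 2: 6614 * 0.972 = 6429
Group 3: 5988 * 0.937 = 5611
Group 4: 6831 * 0.918 + 29369 * 0.63 = 6271 + 18502 = 24773
→ [2787, 6429, 5611, 24773]
Scenario B total after 3 periods: 39600
Difference B − A = 39600 − 37783 = 1817

1817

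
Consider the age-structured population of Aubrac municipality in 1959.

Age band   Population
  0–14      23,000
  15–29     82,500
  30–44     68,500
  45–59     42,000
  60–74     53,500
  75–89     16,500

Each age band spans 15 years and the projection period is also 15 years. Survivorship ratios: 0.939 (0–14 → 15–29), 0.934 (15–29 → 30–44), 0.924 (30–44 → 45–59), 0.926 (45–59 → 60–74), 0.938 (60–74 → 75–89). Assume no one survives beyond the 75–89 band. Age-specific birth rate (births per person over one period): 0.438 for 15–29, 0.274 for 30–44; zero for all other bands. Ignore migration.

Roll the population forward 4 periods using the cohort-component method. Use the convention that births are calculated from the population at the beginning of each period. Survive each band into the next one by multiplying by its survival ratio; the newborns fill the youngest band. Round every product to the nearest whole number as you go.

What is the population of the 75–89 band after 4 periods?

61842

Let group 1 be 0–14 through group 6 = 75–89.
[period 1]
Births: 82500 × 0.438 = 36135 ; 68500 × 0.274 = 18769 — total 54904
Group 2: 23000 × 0.939 = 21597
Group 3: 82500 × 0.934 = 77055
Group 4: 68500 × 0.924 = 63294
Group 5: 42000 × 0.926 = 38892
Group 6: 53500 × 0.938 = 50183
Population now: 0–14=54904, 15–29=21597, 30–44=77055, 45–59=63294, 60–74=38892, 75–89=50183
[period 2]
Births: 21597 × 0.438 = 9459 ; 77055 × 0.274 = 21113 — total 30572
Group 2: 54904 × 0.939 = 51555
Group 3: 21597 × 0.934 = 20172
Group 4: 77055 × 0.924 = 71199
Group 5: 63294 × 0.926 = 58610
Group 6: 38892 × 0.938 = 36481
Population now: 0–14=30572, 15–29=51555, 30–44=20172, 45–59=71199, 60–74=58610, 75–89=36481
[period 3]
Births: 51555 × 0.438 = 22581 ; 20172 × 0.274 = 5527 — total 28108
Group 2: 30572 × 0.939 = 28707
Group 3: 51555 × 0.934 = 48152
Group 4: 20172 × 0.924 = 18639
Group 5: 71199 × 0.926 = 65930
Group 6: 58610 × 0.938 = 54976
Population now: 0–14=28108, 15–29=28707, 30–44=48152, 45–59=18639, 60–74=65930, 75–89=54976
[period 4]
Births: 28707 × 0.438 = 12574 ; 48152 × 0.274 = 13194 — total 25768
Group 2: 28108 × 0.939 = 26393
Group 3: 28707 × 0.934 = 26812
Group 4: 48152 × 0.924 = 44492
Group 5: 18639 × 0.926 = 17260
Group 6: 65930 × 0.938 = 61842
Population now: 0–14=25768, 15–29=26393, 30–44=26812, 45–59=44492, 60–74=17260, 75–89=61842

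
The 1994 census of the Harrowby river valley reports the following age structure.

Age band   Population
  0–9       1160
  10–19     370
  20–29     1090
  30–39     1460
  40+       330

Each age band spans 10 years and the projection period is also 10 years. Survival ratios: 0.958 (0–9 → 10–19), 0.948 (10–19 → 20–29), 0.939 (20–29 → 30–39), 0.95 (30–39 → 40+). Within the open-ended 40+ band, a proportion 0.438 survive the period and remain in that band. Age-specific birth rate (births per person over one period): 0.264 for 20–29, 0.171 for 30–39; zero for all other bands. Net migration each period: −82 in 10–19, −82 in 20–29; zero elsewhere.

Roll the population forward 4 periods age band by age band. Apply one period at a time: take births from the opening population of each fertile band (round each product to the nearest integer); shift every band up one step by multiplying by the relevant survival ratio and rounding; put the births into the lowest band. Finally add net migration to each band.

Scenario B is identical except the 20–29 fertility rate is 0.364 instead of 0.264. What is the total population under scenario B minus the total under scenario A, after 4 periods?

Period 1:
Births: 1090 * 0.264 = 288 ; 1460 * 0.171 = 250 ⇒ total 538
10–19: 1160 * 0.958 = 1111
20–29: 370 * 0.948 = 351
30–39: 1090 * 0.939 = 1024
40+: 1460 * 0.95 + 330 * 0.438 = 1387 + 145 = 1532
Net migration: 10–19 − 82 → 1029; 20–29 − 82 → 269
→ [538, 1029, 269, 1024, 1532]
Period 2:
Births: 269 * 0.264 = 71 ; 1024 * 0.171 = 175 ⇒ total 246
10–19: 538 * 0.958 = 515
20–29: 1029 * 0.948 = 975
30–39: 269 * 0.939 = 253
40+: 1024 * 0.95 + 1532 * 0.438 = 973 + 671 = 1644
Net migration: 10–19 − 82 → 433; 20–29 − 82 → 893
→ [246, 433, 893, 253, 1644]
Period 3:
Births: 893 * 0.264 = 236 ; 253 * 0.171 = 43 ⇒ total 279
10–19: 246 * 0.958 = 236
20–29: 433 * 0.948 = 410
30–39: 893 * 0.939 = 839
40+: 253 * 0.95 + 1644 * 0.438 = 240 + 720 = 960
Net migration: 10–19 − 82 → 154; 20–29 − 82 → 328
→ [279, 154, 328, 839, 960]
Period 4:
Births: 328 * 0.264 = 87 ; 839 * 0.171 = 143 ⇒ total 230
10–19: 279 * 0.958 = 267
20–29: 154 * 0.948 = 146
30–39: 328 * 0.939 = 308
40+: 839 * 0.95 + 960 * 0.438 = 797 + 420 = 1217
Net migration: 10–19 − 82 → 185; 20–29 − 82 → 64
→ [230, 185, 64, 308, 1217]
Scenario A total after 4 periods: 2004
Scenario B projection —
Period 1:
Births: 1090 * 0.364 = 397 ; 1460 * 0.171 = 250 ⇒ total 647
10–19: 1160 * 0.958 = 1111
20–29: 370 * 0.948 = 351
30–39: 1090 * 0.939 = 1024
40+: 1460 * 0.95 + 330 * 0.438 = 1387 + 145 = 1532
Net migration: 10–19 − 82 → 1029; 20–29 − 82 → 269
→ [647, 1029, 269, 1024, 1532]
Period 2:
Births: 269 * 0.364 = 98 ; 1024 * 0.171 = 175 ⇒ total 273
10–19: 647 * 0.958 = 620
20–29: 1029 * 0.948 = 975
30–39: 269 * 0.939 = 253
40+: 1024 * 0.95 + 1532 * 0.438 = 973 + 671 = 1644
Net migration: 10–19 − 82 → 538; 20–29 − 82 → 893
→ [273, 538, 893, 253, 1644]
Period 3:
Births: 893 * 0.364 = 325 ; 253 * 0.171 = 43 ⇒ total 368
10–19: 273 * 0.958 = 262
20–29: 538 * 0.948 = 510
30–39: 893 * 0.939 = 839
40+: 253 * 0.95 + 1644 * 0.438 = 240 + 720 = 960
Net migration: 10–19 − 82 → 180; 20–29 − 82 → 428
→ [368, 180, 428, 839, 960]
Period 4:
Births: 428 * 0.364 = 156 ; 839 * 0.171 = 143 ⇒ total 299
10–19: 368 * 0.958 = 353
20–29: 180 * 0.948 = 171
30–39: 428 * 0.939 = 402
40+: 839 * 0.95 + 960 * 0.438 = 797 + 420 = 1217
Net migration: 10–19 − 82 → 271; 20–29 − 82 → 89
→ [299, 271, 89, 402, 1217]
Scenario B total after 4 periods: 2278
Difference B − A = 2278 − 2004 = 274

274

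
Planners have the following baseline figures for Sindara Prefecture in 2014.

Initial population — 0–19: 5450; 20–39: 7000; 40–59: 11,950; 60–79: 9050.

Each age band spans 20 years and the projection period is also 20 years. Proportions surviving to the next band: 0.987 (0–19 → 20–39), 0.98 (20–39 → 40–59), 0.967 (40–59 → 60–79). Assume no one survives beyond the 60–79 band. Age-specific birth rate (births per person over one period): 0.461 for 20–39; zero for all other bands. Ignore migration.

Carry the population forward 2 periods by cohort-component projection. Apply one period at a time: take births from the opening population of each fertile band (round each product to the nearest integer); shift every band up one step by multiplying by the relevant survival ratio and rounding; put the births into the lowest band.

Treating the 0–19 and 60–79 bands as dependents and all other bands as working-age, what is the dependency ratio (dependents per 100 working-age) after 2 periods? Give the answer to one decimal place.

107.8

(Bands numbered youngest = 1 to oldest = 4.)
— Period 1 —
Births: 7000 × 0.461 = 3227
Band 2: 5450 × 0.987 = 5379
Band 3: 7000 × 0.98 = 6860
Band 4: 11950 × 0.967 = 11556
End of period: [3227, 5379, 6860, 11556]
— Period 2 —
Births: 5379 × 0.461 = 2480
Band 2: 3227 × 0.987 = 3185
Band 3: 5379 × 0.98 = 5271
Band 4: 6860 × 0.967 = 6634
End of period: [2480, 3185, 5271, 6634]
Dependents (band 0–19 + band 60–79) = 2480 + 6634 = 9114; working-age = 8456; ratio = 9114/8456 × 100 = 107.8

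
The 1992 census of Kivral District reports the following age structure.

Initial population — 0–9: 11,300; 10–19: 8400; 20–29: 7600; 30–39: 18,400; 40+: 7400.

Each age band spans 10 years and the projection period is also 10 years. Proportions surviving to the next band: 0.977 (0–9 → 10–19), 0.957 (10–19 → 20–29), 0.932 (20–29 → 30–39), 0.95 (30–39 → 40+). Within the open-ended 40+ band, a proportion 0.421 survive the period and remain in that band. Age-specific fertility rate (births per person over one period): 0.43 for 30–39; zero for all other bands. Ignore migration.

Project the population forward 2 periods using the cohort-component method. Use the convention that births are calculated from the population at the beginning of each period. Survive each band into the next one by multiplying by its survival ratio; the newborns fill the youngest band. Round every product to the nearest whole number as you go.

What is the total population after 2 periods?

Let band 1 be 0–9 through band 5 = 40+.
[period 1]
Births: 18400 * 0.43 = 7912
Band 2: 11300 * 0.977 = 11040
Band 3: 8400 * 0.957 = 8039
Band 4: 7600 * 0.932 = 7083
Band 5: 18400 * 0.95 + 7400 * 0.421 = 17480 + 3115 = 20595
End of period: [7912, 11040, 8039, 7083, 20595]
[period 2]
Births: 7083 * 0.43 = 3046
Band 2: 7912 * 0.977 = 7730
Band 3: 11040 * 0.957 = 10565
Band 4: 8039 * 0.932 = 7492
Band 5: 7083 * 0.95 + 20595 * 0.421 = 6729 + 8670 = 15399
End of period: [3046, 7730, 10565, 7492, 15399]
Total after period 2: 3046 + 7730 + 10565 + 7492 + 15399 = 44232

44232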